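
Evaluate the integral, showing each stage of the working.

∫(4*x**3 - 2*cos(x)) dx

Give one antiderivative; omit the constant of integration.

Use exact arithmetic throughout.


Step 1. Rewrite: now ∫(4*x**3) dx + ∫(-2*cos(x)) dx.
Step 2. Evaluate the standard form: now -2*sin(x) + ∫(4*x**3) dx.
Step 3. Evaluate the standard form: now x**4 - 2*sin(x).
Answer: x**4 - 2*sin(x).


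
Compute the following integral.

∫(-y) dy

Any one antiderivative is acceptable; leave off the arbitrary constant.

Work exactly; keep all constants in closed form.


Answer: -y**2/2.


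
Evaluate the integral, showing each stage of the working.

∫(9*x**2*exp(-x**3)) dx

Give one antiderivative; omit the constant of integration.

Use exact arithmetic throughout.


Step 1. Substitute u = x**3, turning ∫(9*x**2*exp(-x**3)) dx into ∫(3*exp(-u)) du: now ∫(3*exp(-u)) du.
Step 2. Evaluate the standard form: now -3*exp(-u).
Step 3. Substitute back u = x**3: now -3*exp(-x**3).
Answer: -3*exp(-x**3).


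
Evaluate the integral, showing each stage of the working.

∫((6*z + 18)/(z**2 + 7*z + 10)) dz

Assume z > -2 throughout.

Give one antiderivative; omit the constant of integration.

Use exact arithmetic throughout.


Step 1. Decompose ∫((6*z + 18)/(z**2 + 7*z + 10)) dz by partial fractions, (6*z + 18)/(z**2 + 7*z + 10) = 4/(z + 5) + 2/(z + 2): now ∫(2/(z + 2)) dz + ∫(4/(z + 5)) dz.
Step 2. Evaluate the standard form [assuming z > -2]: now 2*log(z + 2) + ∫(4/(z + 5)) dz.
Step 3. Evaluate the standard form [assuming z > -5]: now 2*log(z + 2) + 4*log(z + 5).
Answer: 2*log(z + 2) + 4*log(z + 5).


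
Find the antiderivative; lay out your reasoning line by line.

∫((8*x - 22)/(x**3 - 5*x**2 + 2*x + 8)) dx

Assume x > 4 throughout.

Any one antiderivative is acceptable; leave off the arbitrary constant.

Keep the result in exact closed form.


Step 1. Decompose ∫((8*x - 22)/(x**3 - 5*x**2 + 2*x + 8)) dx by partial fractions, (8*x - 22)/(x**3 - 5*x**2 + 2*x + 8) = -2/(x + 1) + 1/(x - 2) + 1/(x - 4): now ∫(1/(x - 4)) dx + ∫(1/(x - 2)) dx + ∫(-2/(x + 1)) dx.
Step 2. Evaluate the standard form [assuming x > 2]: now log(x - 2) + ∫(1/(x - 4)) dx + ∫(-2/(x + 1)) dx.
Step 3. Evaluate the standard form [assuming x > -1]: now log(x - 2) - 2*log(x + 1) + ∫(1/(x - 4)) dx.
Step 4. Evaluate the standard form [assuming x > 4]: now log(x - 4) + log(x - 2) - 2*log(x + 1).
Answer: log(x - 4) + log(x - 2) - 2*log(x + 1).


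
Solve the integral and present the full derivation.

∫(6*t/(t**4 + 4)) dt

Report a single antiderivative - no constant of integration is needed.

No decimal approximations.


Step 1. Substitute u = t**2, turning ∫(6*t/(t**4 + 4)) dt into ∫(3/(u**2 + 4)) du: now ∫(3/(u**2 + 4)) du.
Step 2. Evaluate the standard form: now 3*atan(u/2)/2.
Step 3. Substitute back u = t**2: now 3*atan(t**2/2)/2.
Answer: 3*atan(t**2/2)/2.


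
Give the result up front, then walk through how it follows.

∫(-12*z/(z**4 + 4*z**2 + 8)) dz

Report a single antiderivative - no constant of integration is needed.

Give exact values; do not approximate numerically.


The answer is -3*atan(z**2/2 + 1).
Step 1. Substitute u = z**2 + 2, turning ∫(-12*z/(z**4 + 4*z**2 + 8)) dz into ∫(-6/(u**2 + 4)) du: now ∫(-6/(u**2 + 4)) du.
Step 2. Evaluate the standard form: now -3*atan(u/2).
Step 3. Substitute back u = z**2 + 2: now -3*atan(z**2/2 + 1).
Answer: -3*atan(z**2/2 + 1).


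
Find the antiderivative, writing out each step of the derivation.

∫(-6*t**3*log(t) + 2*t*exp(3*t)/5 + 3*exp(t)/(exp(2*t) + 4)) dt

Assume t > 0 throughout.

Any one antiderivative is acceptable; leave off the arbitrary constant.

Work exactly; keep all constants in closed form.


Step 1. Rewrite: now ∫(2*t*exp(3*t)/5) dt + ∫(-6*t**3*log(t)) dt + ∫(3*exp(t)/(exp(2*t) + 4)) dt.
Step 2. Substitute u = exp(t), turning ∫(3*exp(t)/(exp(2*t) + 4)) dt into ∫(3/(u**2 + 4)) du: now ∫(2*t*exp(3*t)/5) dt + ∫(-6*t**3*log(t)) dt + ∫(3/(u**2 + 4)) du.
Step 3. Evaluate the standard form: now 3*atan(u/2)/2 + ∫(2*t*exp(3*t)/5) dt + ∫(-6*t**3*log(t)) dt.
Step 4. Substitute back u = exp(t): now 3*atan(exp(t)/2)/2 + ∫(2*t*exp(3*t)/5) dt + ∫(-6*t**3*log(t)) dt.
Step 5. Integrate ∫(2*t*exp(3*t)/5) dt by parts with u = t, dv = (2*exp(3*t)/5) dt, so v = 2*exp(3*t)/15: now 2*t*exp(3*t)/15 + 3*atan(exp(t)/2)/2 + ∫(-6*t**3*log(t)) dt + ∫(-2*exp(3*t)/15) dt.
Step 6. Evaluate the standard form: now 2*t*exp(3*t)/15 - 2*exp(3*t)/45 + 3*atan(exp(t)/2)/2 + ∫(-6*t**3*log(t)) dt.
Step 7. Integrate ∫(-6*t**3*log(t)) dt by parts with u = log(t), dv = (-6*t**3) dt, so v = -3*t**4/2 [assuming t > 0]: now -3*t**4*log(t)/2 + 2*t*exp(3*t)/15 - 2*exp(3*t)/45 + 3*atan(exp(t)/2)/2 + ∫(3*t**3/2) dt.
Step 8. Evaluate the standard form: now -3*t**4*log(t)/2 + 3*t**4/8 + 2*t*exp(3*t)/15 - 2*exp(3*t)/45 + 3*atan(exp(t)/2)/2.
Answer: -3*t**4*log(t)/2 + 3*t**4/8 + 2*t*exp(3*t)/15 - 2*exp(3*t)/45 + 3*atan(exp(t)/2)/2.


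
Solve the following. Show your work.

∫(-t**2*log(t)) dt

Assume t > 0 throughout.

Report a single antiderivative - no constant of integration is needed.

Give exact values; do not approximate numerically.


Step 1. Integrate ∫(-t**2*log(t)) dt by parts with u = log(t), dv = (-t**2) dt, so v = -t**3/3 [assuming t > 0]: now -t**3*log(t)/3 + ∫(t**2/3) dt.
Step 2. Evaluate the standard form: now -t**3*log(t)/3 + t**3/9.
Answer: -t**3*log(t)/3 + t**3/9.


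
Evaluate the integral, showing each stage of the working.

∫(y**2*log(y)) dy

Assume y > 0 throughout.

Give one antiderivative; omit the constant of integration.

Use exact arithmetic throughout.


Step 1. Integrate ∫(y**2*log(y)) dy by parts with u = log(y), dv = (y**2) dy, so v = y**3/3 [assuming y > 0]: now y**3*log(y)/3 + ∫(-y**2/3) dy.
Step 2. Evaluate the standard form: now y**3*log(y)/3 - y**3/9.
Answer: y**3*log(y)/3 - y**3/9.


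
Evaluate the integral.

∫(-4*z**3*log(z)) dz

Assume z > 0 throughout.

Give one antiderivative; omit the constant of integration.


Answer: -z**4*log(z) + z**4/4.


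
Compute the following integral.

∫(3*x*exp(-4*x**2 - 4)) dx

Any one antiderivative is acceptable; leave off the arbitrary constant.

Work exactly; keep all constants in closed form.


Answer: -3*exp(-4*x**2 - 4)/8.


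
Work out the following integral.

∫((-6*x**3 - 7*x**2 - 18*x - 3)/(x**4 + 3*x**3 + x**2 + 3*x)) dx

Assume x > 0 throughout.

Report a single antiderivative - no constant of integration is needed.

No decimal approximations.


Answer: -log(x) - 5*log(x + 3) - 4*atan(x).


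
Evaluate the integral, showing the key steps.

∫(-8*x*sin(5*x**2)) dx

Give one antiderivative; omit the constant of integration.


Step 1. Substitute u = x**2, turning ∫(-8*x*sin(5*x**2)) dx into ∫(-4*sin(5*u)) du: now ∫(-4*sin(5*u)) du.
Step 2. Evaluate the standard form: now 4*cos(5*u)/5.
Step 3. Substitute back u = x**2: now 4*cos(5*x**2)/5.
Answer: 4*cos(5*x**2)/5.


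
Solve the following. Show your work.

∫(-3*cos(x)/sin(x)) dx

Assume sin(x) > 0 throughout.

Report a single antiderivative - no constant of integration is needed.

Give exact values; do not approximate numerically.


Step 1. Substitute u = sin(x), turning ∫(-3*cos(x)/sin(x)) dx into ∫(-3/u) du: now ∫(-3/u) du.
Step 2. Evaluate the standard form [assuming u > 0]: now -3*log(u).
Step 3. Substitute back u = sin(x): now -3*log(sin(x)).
Answer: -3*log(sin(x)).


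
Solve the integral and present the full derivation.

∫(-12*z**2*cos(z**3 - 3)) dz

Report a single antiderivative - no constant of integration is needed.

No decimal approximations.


Step 1. Substitute u = z**3 - 3, turning ∫(-12*z**2*cos(z**3 - 3)) dz into ∫(-4*cos(u)) du: now ∫(-4*cos(u)) du.
Step 2. Evaluate the standard form: now -4*sin(u).
Step 3. Substitute back u = z**3 - 3: now -4*sin(z**3 - 3).
Answer: -4*sin(z**3 - 3).


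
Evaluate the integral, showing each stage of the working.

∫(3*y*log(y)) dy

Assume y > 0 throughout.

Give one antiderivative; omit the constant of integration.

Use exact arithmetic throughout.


Step 1. Integrate ∫(3*y*log(y)) dy by parts with u = log(y), dv = (3*y) dy, so v = 3*y**2/2 [assuming y > 0]: now 3*y**2*log(y)/2 + ∫(-3*y/2) dy.
Step 2. Evaluate the standard form: now 3*y**2*log(y)/2 - 3*y**2/4.
Answer: 3*y**2*log(y)/2 - 3*y**2/4.


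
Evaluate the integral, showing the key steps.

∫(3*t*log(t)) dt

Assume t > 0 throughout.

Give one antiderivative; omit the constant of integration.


Step 1. Integrate ∫(3*t*log(t)) dt by parts with u = log(t), dv = (3*t) dt, so v = 3*t**2/2 [assuming t > 0]: now 3*t**2*log(t)/2 + ∫(-3*t/2) dt.
Step 2. Evaluate the standard form: now 3*t**2*log(t)/2 - 3*t**2/4.
Answer: 3*t**2*log(t)/2 - 3*t**2/4.


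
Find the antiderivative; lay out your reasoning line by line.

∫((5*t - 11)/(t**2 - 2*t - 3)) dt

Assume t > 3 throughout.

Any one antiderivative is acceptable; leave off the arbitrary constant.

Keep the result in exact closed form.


Step 1. Decompose ∫((5*t - 11)/(t**2 - 2*t - 3)) dt by partial fractions, (5*t - 11)/(t**2 - 2*t - 3) = 4/(t + 1) + 1/(t - 3): now ∫(1/(t - 3)) dt + ∫(4/(t + 1)) dt.
Step 2. Evaluate the standard form [assuming t > -1]: now 4*log(t + 1) + ∫(1/(t - 3)) dt.
Step 3. Evaluate the standard form [assuming t > 3]: now log(t - 3) + 4*log(t + 1).
Answer: log(t - 3) + 4*log(t + 1).


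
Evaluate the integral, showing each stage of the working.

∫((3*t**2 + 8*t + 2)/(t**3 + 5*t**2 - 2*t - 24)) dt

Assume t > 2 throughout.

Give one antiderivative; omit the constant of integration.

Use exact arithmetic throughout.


Step 1. Decompose ∫((3*t**2 + 8*t + 2)/(t**3 + 5*t**2 - 2*t - 24)) dt by partial fractions, (3*t**2 + 8*t + 2)/(t**3 + 5*t**2 - 2*t - 24) = 3/(t + 4) - 1/(t + 3) + 1/(t - 2): now ∫(1/(t - 2)) dt + ∫(-1/(t + 3)) dt + ∫(3/(t + 4)) dt.
Step 2. Evaluate the standard form [assuming t > 2]: now log(t - 2) + ∫(-1/(t + 3)) dt + ∫(3/(t + 4)) dt.
Step 3. Evaluate the standard form [assuming t > -3]: now log(t - 2) - log(t + 3) + ∫(3/(t + 4)) dt.
Step 4. Evaluate the standard form [assuming t > -4]: now log(t - 2) - log(t + 3) + 3*log(t + 4).
Answer: log(t - 2) - log(t + 3) + 3*log(t + 4).


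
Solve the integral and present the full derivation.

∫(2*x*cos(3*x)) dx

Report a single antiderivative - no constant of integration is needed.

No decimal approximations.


Step 1. Integrate ∫(2*x*cos(3*x)) dx by parts with u = x, dv = (2*cos(3*x)) dx, so v = 2*sin(3*x)/3: now 2*x*sin(3*x)/3 + ∫(-2*sin(3*x)/3) dx.
Step 2. Evaluate the standard form: now 2*x*sin(3*x)/3 + 2*cos(3*x)/9.
Answer: 2*x*sin(3*x)/3 + 2*cos(3*x)/9.


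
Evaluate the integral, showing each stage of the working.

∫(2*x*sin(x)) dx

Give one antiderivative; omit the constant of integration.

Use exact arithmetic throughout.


Step 1. Integrate ∫(2*x*sin(x)) dx by parts with u = x, dv = (2*sin(x)) dx, so v = -2*cos(x): now -2*x*cos(x) + ∫(2*cos(x)) dx.
Step 2. Evaluate the standard form: now -2*x*cos(x) + 2*sin(x).
Answer: -2*x*cos(x) + 2*sin(x).


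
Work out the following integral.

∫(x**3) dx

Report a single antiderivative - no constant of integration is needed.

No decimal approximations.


Answer: x**4/4.


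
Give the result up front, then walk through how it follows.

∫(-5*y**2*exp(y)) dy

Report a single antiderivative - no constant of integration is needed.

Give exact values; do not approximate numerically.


The answer is -5*y**2*exp(y) + 10*y*exp(y) - 10*exp(y).
Step 1. Integrate ∫(-5*y**2*exp(y)) dy by parts with u = y**2, dv = (-5*exp(y)) dy, so v = -5*exp(y): now -5*y**2*exp(y) + ∫(10*y*exp(y)) dy.
Step 2. Integrate ∫(10*y*exp(y)) dy by parts with u = y, dv = (10*exp(y)) dy, so v = 10*exp(y): now -5*y**2*exp(y) + 10*y*exp(y) + ∫(-10*exp(y)) dy.
Step 3. Evaluate the standard form: now -5*y**2*exp(y) + 10*y*exp(y) - 10*exp(y).
Answer: -5*y**2*exp(y) + 10*y*exp(y) - 10*exp(y).


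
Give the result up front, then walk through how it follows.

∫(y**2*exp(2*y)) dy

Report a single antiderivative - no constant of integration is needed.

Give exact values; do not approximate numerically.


The answer is y**2*exp(2*y)/2 - y*exp(2*y)/2 + exp(2*y)/4.
Step 1. Integrate ∫(y**2*exp(2*y)) dy by parts with u = y**2, dv = (exp(2*y)) dy, so v = exp(2*y)/2: now y**2*exp(2*y)/2 + ∫(-y*exp(2*y)) dy.
Step 2. Integrate ∫(-y*exp(2*y)) dy by parts with u = y, dv = (-exp(2*y)) dy, so v = -exp(2*y)/2: now y**2*exp(2*y)/2 - y*exp(2*y)/2 + ∫(exp(2*y)/2) dy.
Step 3. Evaluate the standard form: now y**2*exp(2*y)/2 - y*exp(2*y)/2 + exp(2*y)/4.
Answer: y**2*exp(2*y)/2 - y*exp(2*y)/2 + exp(2*y)/4.


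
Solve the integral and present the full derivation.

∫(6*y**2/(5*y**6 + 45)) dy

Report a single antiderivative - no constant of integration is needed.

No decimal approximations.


Step 1. Substitute u = y**3, turning ∫(6*y**2/(5*y**6 + 45)) dy into ∫(2/(5*(u**2 + 9))) du: now ∫(2/(5*(u**2 + 9))) du.
Step 2. Evaluate the standard form: now 2*atan(u/3)/15.
Step 3. Substitute back u = y**3: now 2*atan(y**3/3)/15.
Answer: 2*atan(y**3/3)/15.


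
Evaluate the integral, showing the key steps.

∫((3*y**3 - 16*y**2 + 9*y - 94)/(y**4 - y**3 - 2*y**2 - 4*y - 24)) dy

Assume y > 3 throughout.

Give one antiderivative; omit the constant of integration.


Step 1. Decompose ∫((3*y**3 - 16*y**2 + 9*y - 94)/(y**4 - y**3 - 2*y**2 - 4*y - 24)) dy by partial fractions, (3*y**3 - 16*y**2 + 9*y - 94)/(y**4 - y**3 - 2*y**2 - 4*y - 24) = 3/(y**2 + 4) + 5/(y + 2) - 2/(y - 3): now ∫(-2/(y - 3)) dy + ∫(5/(y + 2)) dy + ∫(3/(y**2 + 4)) dy.
Step 2. Evaluate the standard form [assuming y > 3]: now -2*log(y - 3) + ∫(5/(y + 2)) dy + ∫(3/(y**2 + 4)) dy.
Step 3. Evaluate the standard form [assuming y > -2]: now -2*log(y - 3) + 5*log(y + 2) + ∫(3/(y**2 + 4)) dy.
Step 4. Evaluate the standard form: now -2*log(y - 3) + 5*log(y + 2) + 3*atan(y/2)/2.
Answer: -2*log(y - 3) + 5*log(y + 2) + 3*atan(y/2)/2.


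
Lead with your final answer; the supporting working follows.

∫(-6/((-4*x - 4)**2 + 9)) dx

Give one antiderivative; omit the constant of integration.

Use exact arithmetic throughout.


The answer is -atan(4*x/3 + 4/3)/2.
Step 1. Substitute u = -4*x - 4, turning ∫(-6/((-4*x - 4)**2 + 9)) dx into ∫(3/(2*(u**2 + 9))) du: now ∫(3/(2*(u**2 + 9))) du.
Step 2. Evaluate the standard form: now atan(u/3)/2.
Step 3. Substitute back u = -4*x - 4: now -atan(4*x/3 + 4/3)/2.
Answer: -atan(4*x/3 + 4/3)/2.


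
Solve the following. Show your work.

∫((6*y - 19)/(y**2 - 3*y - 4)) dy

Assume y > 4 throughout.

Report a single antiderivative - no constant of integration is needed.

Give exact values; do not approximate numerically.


Step 1. Decompose ∫((6*y - 19)/(y**2 - 3*y - 4)) dy by partial fractions, (6*y - 19)/(y**2 - 3*y - 4) = 5/(y + 1) + 1/(y - 4): now ∫(1/(y - 4)) dy + ∫(5/(y + 1)) dy.
Step 2. Evaluate the standard form [assuming y > -1]: now 5*log(y + 1) + ∫(1/(y - 4)) dy.
Step 3. Evaluate the standard form [assuming y > 4]: now log(y - 4) + 5*log(y + 1).
Answer: log(y - 4) + 5*log(y + 1).


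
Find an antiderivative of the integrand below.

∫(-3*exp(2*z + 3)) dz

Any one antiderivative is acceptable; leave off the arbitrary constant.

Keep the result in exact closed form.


Answer: -3*exp(2*z + 3)/2.


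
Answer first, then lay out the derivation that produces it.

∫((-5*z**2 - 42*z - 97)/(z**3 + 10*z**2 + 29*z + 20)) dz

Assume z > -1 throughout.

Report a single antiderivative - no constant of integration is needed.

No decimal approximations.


The answer is -5*log(z + 1) + 3*log(z + 4) - 3*log(z + 5).
Step 1. Decompose ∫((-5*z**2 - 42*z - 97)/(z**3 + 10*z**2 + 29*z + 20)) dz by partial fractions, (-5*z**2 - 42*z - 97)/(z**3 + 10*z**2 + 29*z + 20) = -3/(z + 5) + 3/(z + 4) - 5/(z + 1): now ∫(-5/(z + 1)) dz + ∫(3/(z + 4)) dz + ∫(-3/(z + 5)) dz.
Step 2. Evaluate the standard form [assuming z > -5]: now -3*log(z + 5) + ∫(-5/(z + 1)) dz + ∫(3/(z + 4)) dz.
Step 3. Evaluate the standard form [assuming z > -1]: now -5*log(z + 1) - 3*log(z + 5) + ∫(3/(z + 4)) dz.
Step 4. Evaluate the standard form [assuming z > -4]: now -5*log(z + 1) + 3*log(z + 4) - 3*log(z + 5).
Answer: -5*log(z + 1) + 3*log(z + 4) - 3*log(z + 5).


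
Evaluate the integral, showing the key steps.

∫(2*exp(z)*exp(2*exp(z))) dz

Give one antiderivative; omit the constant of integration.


Step 1. Substitute u = exp(z), turning ∫(2*exp(z)*exp(2*exp(z))) dz into ∫(2*exp(2*u)) du: now ∫(2*exp(2*u)) du.
Step 2. Evaluate the standard form: now exp(2*u).
Step 3. Substitute back u = exp(z): now exp(2*exp(z)).
Answer: exp(2*exp(z)).


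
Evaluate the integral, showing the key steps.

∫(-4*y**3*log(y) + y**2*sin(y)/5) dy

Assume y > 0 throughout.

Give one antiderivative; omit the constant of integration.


Step 1. Rewrite: now ∫(y**2*sin(y)/5) dy + ∫(-4*y**3*log(y)) dy.
Step 2. Integrate ∫(-4*y**3*log(y)) dy by parts with u = log(y), dv = (-4*y**3) dy, so v = -y**4 [assuming y > 0]: now -y**4*log(y) + ∫(y**3) dy + ∫(y**2*sin(y)/5) dy.
Step 3. Evaluate the standard form: now -y**4*log(y) + y**4/4 + ∫(y**2*sin(y)/5) dy.
Step 4. Integrate ∫(y**2*sin(y)/5) dy by parts with u = y**2, dv = (sin(y)/5) dy, so v = -cos(y)/5: now -y**4*log(y) + y**4/4 - y**2*cos(y)/5 + ∫(2*y*cos(y)/5) dy.
Step 5. Integrate ∫(2*y*cos(y)/5) dy by parts with u = y, dv = (2*cos(y)/5) dy, so v = 2*sin(y)/5: now -y**4*log(y) + y**4/4 - y**2*cos(y)/5 + 2*y*sin(y)/5 + ∫(-2*sin(y)/5) dy.
Step 6. Evaluate the standard form: now -y**4*log(y) + y**4/4 - y**2*cos(y)/5 + 2*y*sin(y)/5 + 2*cos(y)/5.
Answer: -y**4*log(y) + y**4/4 - y**2*cos(y)/5 + 2*y*sin(y)/5 + 2*cos(y)/5.


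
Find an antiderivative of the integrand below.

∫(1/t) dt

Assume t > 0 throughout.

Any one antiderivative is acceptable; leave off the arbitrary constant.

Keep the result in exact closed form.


Answer: log(t).


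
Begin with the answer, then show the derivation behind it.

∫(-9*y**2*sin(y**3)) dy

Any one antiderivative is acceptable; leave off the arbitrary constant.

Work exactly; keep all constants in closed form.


The answer is 3*cos(y**3).
Step 1. Substitute u = y**3, turning ∫(-9*y**2*sin(y**3)) dy into ∫(-3*sin(u)) du: now ∫(-3*sin(u)) du.
Step 2. Evaluate the standard form: now 3*cos(u).
Step 3. Substitute back u = y**3: now 3*cos(y**3).
Answer: 3*cos(y**3).


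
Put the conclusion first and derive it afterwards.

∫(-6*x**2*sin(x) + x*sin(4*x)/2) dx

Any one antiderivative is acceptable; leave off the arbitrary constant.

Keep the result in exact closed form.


The answer is 6*x**2*cos(x) - 12*x*sin(x) - x*cos(4*x)/8 + sin(4*x)/32 - 12*cos(x).
Step 1. Rewrite: now ∫(x*sin(4*x)/2) dx + ∫(-6*x**2*sin(x)) dx.
Step 2. Integrate ∫(x*sin(4*x)/2) dx by parts with u = x, dv = (sin(4*x)/2) dx, so v = -cos(4*x)/8: now -x*cos(4*x)/8 + ∫(-6*x**2*sin(x)) dx + ∫(cos(4*x)/8) dx.
Step 3. Evaluate the standard form: now -x*cos(4*x)/8 + sin(4*x)/32 + ∫(-6*x**2*sin(x)) dx.
Step 4. Integrate ∫(-6*x**2*sin(x)) dx by parts with u = x**2, dv = (-6*sin(x)) dx, so v = 6*cos(x): now 6*x**2*cos(x) - x*cos(4*x)/8 + sin(4*x)/32 + ∫(-12*x*cos(x)) dx.
Step 5. Integrate ∫(-12*x*cos(x)) dx by parts with u = x, dv = (-12*cos(x)) dx, so v = -12*sin(x): now 6*x**2*cos(x) - 12*x*sin(x) - x*cos(4*x)/8 + sin(4*x)/32 + ∫(12*sin(x)) dx.
Step 6. Evaluate the standard form: now 6*x**2*cos(x) - 12*x*sin(x) - x*cos(4*x)/8 + sin(4*x)/32 - 12*cos(x).
Answer: 6*x**2*cos(x) - 12*x*sin(x) - x*cos(4*x)/8 + sin(4*x)/32 - 12*cos(x).


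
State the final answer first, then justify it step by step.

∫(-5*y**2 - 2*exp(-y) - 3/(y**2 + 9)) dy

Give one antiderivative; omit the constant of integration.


The answer is -5*y**3/3 - atan(y/3) + 2*exp(-y).
Step 1. Rewrite: now ∫(-5*y**2) dy + ∫(-3/(y**2 + 9)) dy + ∫(-2*exp(-y)) dy.
Step 2. Evaluate the standard form: now -5*y**3/3 + ∫(-3/(y**2 + 9)) dy + ∫(-2*exp(-y)) dy.
Step 3. Evaluate the standard form: now -5*y**3/3 - atan(y/3) + ∫(-2*exp(-y)) dy.
Step 4. Evaluate the standard form: now -5*y**3/3 - atan(y/3) + 2*exp(-y).
Answer: -5*y**3/3 - atan(y/3) + 2*exp(-y).


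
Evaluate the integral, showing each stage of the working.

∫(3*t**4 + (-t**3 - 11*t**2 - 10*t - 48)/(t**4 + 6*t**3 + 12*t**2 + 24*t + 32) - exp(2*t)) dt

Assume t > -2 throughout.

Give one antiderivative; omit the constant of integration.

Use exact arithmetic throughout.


Step 1. Rewrite: now ∫(3*t**4) dt + ∫((-t**3 - 11*t**2 - 10*t - 48)/(t**4 + 6*t**3 + 12*t**2 + 24*t + 32)) dt + ∫(-exp(2*t)) dt.
Step 2. Evaluate the standard form: now -exp(2*t)/2 + ∫(3*t**4) dt + ∫((-t**3 - 11*t**2 - 10*t - 48)/(t**4 + 6*t**3 + 12*t**2 + 24*t + 32)) dt.
Step 3. Evaluate the standard form: now 3*t**5/5 - exp(2*t)/2 + ∫((-t**3 - 11*t**2 - 10*t - 48)/(t**4 + 6*t**3 + 12*t**2 + 24*t + 32)) dt.
Step 4. Decompose ∫((-t**3 - 11*t**2 - 10*t - 48)/(t**4 + 6*t**3 + 12*t**2 + 24*t + 32)) dt by partial fractions, (-t**3 - 11*t**2 - 10*t - 48)/(t**4 + 6*t**3 + 12*t**2 + 24*t + 32) = -1/(t**2 + 4) + 3/(t + 4) - 4/(t + 2): now 3*t**5/5 - exp(2*t)/2 + ∫(-4/(t + 2)) dt + ∫(3/(t + 4)) dt + ∫(-1/(t**2 + 4)) dt.
Step 5. Evaluate the standard form [assuming t > -4]: now 3*t**5/5 - exp(2*t)/2 + 3*log(t + 4) + ∫(-4/(t + 2)) dt + ∫(-1/(t**2 + 4)) dt.
Step 6. Evaluate the standard form [assuming t > -2]: now 3*t**5/5 - exp(2*t)/2 - 4*log(t + 2) + 3*log(t + 4) + ∫(-1/(t**2 + 4)) dt.
Step 7. Evaluate the standard form: now 3*t**5/5 - exp(2*t)/2 - 4*log(t + 2) + 3*log(t + 4) - atan(t/2)/2.
Answer: 3*t**5/5 - exp(2*t)/2 - 4*log(t + 2) + 3*log(t + 4) - atan(t/2)/2.


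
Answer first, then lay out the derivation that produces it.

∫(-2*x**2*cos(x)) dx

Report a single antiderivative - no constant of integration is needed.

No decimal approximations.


The answer is -2*x**2*sin(x) - 4*x*cos(x) + 4*sin(x).
Step 1. Integrate ∫(-2*x**2*cos(x)) dx by parts with u = x**2, dv = (-2*cos(x)) dx, so v = -2*sin(x): now -2*x**2*sin(x) + ∫(4*x*sin(x)) dx.
Step 2. Integrate ∫(4*x*sin(x)) dx by parts with u = x, dv = (4*sin(x)) dx, so v = -4*cos(x): now -2*x**2*sin(x) - 4*x*cos(x) + ∫(4*cos(x)) dx.
Step 3. Evaluate the standard form: now -2*x**2*sin(x) - 4*x*cos(x) + 4*sin(x).
Answer: -2*x**2*sin(x) - 4*x*cos(x) + 4*sin(x).


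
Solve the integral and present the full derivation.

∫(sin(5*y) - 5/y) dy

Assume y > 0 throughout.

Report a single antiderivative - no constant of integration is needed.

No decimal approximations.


Step 1. Rewrite: now ∫(-5/y) dy + ∫(sin(5*y)) dy.
Step 2. Evaluate the standard form [assuming y > 0]: now -5*log(y) + ∫(sin(5*y)) dy.
Step 3. Evaluate the standard form: now -5*log(y) - cos(5*y)/5.
Answer: -5*log(y) - cos(5*y)/5.


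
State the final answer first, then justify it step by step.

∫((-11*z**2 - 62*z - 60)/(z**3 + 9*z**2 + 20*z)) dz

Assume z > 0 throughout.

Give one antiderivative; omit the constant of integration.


The answer is -3*log(z) - 3*log(z + 4) - 5*log(z + 5).
Step 1. Decompose ∫((-11*z**2 - 62*z - 60)/(z**3 + 9*z**2 + 20*z)) dz by partial fractions, (-11*z**2 - 62*z - 60)/(z**3 + 9*z**2 + 20*z) = -5/(z + 5) - 3/(z + 4) - 3/z: now ∫(-3/z) dz + ∫(-3/(z + 4)) dz + ∫(-5/(z + 5)) dz.
Step 2. Evaluate the standard form [assuming z > -4]: now -3*log(z + 4) + ∫(-3/z) dz + ∫(-5/(z + 5)) dz.
Step 3. Evaluate the standard form [assuming z > -5]: now -3*log(z + 4) - 5*log(z + 5) + ∫(-3/z) dz.
Step 4. Evaluate the standard form [assuming z > 0]: now -3*log(z) - 3*log(z + 4) - 5*log(z + 5).
Answer: -3*log(z) - 3*log(z + 4) - 5*log(z + 5).


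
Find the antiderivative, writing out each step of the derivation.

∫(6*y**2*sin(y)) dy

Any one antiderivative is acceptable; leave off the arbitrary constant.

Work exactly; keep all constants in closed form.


Step 1. Integrate ∫(6*y**2*sin(y)) dy by parts with u = y**2, dv = (6*sin(y)) dy, so v = -6*cos(y): now -6*y**2*cos(y) + ∫(12*y*cos(y)) dy.
Step 2. Integrate ∫(12*y*cos(y)) dy by parts with u = y, dv = (12*cos(y)) dy, so v = 12*sin(y): now -6*y**2*cos(y) + 12*y*sin(y) + ∫(-12*sin(y)) dy.
Step 3. Evaluate the standard form: now -6*y**2*cos(y) + 12*y*sin(y) + 12*cos(y).
Answer: -6*y**2*cos(y) + 12*y*sin(y) + 12*cos(y).


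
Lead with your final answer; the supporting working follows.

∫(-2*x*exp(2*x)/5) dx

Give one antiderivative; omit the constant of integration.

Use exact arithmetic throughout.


The answer is -x*exp(2*x)/5 + exp(2*x)/10.
Step 1. Integrate ∫(-2*x*exp(2*x)/5) dx by parts with u = x, dv = (-2*exp(2*x)/5) dx, so v = -exp(2*x)/5: now -x*exp(2*x)/5 + ∫(exp(2*x)/5) dx.
Step 2. Evaluate the standard form: now -x*exp(2*x)/5 + exp(2*x)/10.
Answer: -x*exp(2*x)/5 + exp(2*x)/10.


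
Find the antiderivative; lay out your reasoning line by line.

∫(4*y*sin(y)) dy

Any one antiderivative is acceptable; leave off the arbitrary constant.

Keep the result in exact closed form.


Step 1. Integrate ∫(4*y*sin(y)) dy by parts with u = y, dv = (4*sin(y)) dy, so v = -4*cos(y): now -4*y*cos(y) + ∫(4*cos(y)) dy.
Step 2. Evaluate the standard form: now -4*y*cos(y) + 4*sin(y).
Answer: -4*y*cos(y) + 4*sin(y).


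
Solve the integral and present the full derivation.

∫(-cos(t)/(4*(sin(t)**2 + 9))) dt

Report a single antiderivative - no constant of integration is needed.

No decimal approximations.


Step 1. Substitute u = sin(t), turning ∫(-cos(t)/(4*(sin(t)**2 + 9))) dt into ∫(-1/(4*(u**2 + 9))) du: now ∫(-1/(4*(u**2 + 9))) du.
Step 2. Evaluate the standard form: now -atan(u/3)/12.
Step 3. Substitute back u = sin(t): now -atan(sin(t)/3)/12.
Answer: -atan(sin(t)/3)/12.


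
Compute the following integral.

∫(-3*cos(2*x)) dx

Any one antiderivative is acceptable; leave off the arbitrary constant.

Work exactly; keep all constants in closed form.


Answer: -3*sin(2*x)/2.


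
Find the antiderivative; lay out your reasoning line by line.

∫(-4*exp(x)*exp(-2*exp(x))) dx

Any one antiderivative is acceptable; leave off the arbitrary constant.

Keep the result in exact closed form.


Step 1. Substitute u = exp(x), turning ∫(-4*exp(x)*exp(-2*exp(x))) dx into ∫(-4*exp(-2*u)) du: now ∫(-4*exp(-2*u)) du.
Step 2. Evaluate the standard form: now 2*exp(-2*u).
Step 3. Substitute back u = exp(x): now 2*exp(-2*exp(x)).
Answer: 2*exp(-2*exp(x)).


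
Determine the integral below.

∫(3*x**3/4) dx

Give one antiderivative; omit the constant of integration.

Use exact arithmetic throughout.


Answer: 3*x**4/16.


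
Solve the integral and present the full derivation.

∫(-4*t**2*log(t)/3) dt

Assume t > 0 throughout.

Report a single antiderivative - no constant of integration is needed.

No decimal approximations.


Step 1. Integrate ∫(-4*t**2*log(t)/3) dt by parts with u = log(t), dv = (-4*t**2/3) dt, so v = -4*t**3/9 [assuming t > 0]: now -4*t**3*log(t)/9 + ∫(4*t**2/9) dt.
Step 2. Evaluate the standard form: now -4*t**3*log(t)/9 + 4*t**3/27.
Answer: -4*t**3*log(t)/9 + 4*t**3/27.


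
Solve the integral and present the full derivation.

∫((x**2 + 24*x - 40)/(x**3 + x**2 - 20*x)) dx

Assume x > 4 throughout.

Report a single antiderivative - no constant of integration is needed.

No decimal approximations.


Step 1. Decompose ∫((x**2 + 24*x - 40)/(x**3 + x**2 - 20*x)) dx by partial fractions, (x**2 + 24*x - 40)/(x**3 + x**2 - 20*x) = -3/(x + 5) + 2/(x - 4) + 2/x: now ∫(2/x) dx + ∫(2/(x - 4)) dx + ∫(-3/(x + 5)) dx.
Step 2. Evaluate the standard form [assuming x > 4]: now 2*log(x - 4) + ∫(2/x) dx + ∫(-3/(x + 5)) dx.
Step 3. Evaluate the standard form [assuming x > -5]: now 2*log(x - 4) - 3*log(x + 5) + ∫(2/x) dx.
Step 4. Evaluate the standard form [assuming x > 0]: now 2*log(x) + 2*log(x - 4) - 3*log(x + 5).
Answer: 2*log(x) + 2*log(x - 4) - 3*log(x + 5).


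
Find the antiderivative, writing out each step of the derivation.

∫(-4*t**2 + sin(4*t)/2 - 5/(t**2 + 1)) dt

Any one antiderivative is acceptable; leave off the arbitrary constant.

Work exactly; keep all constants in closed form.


Step 1. Rewrite: now ∫(-4*t**2) dt + ∫(-5/(t**2 + 1)) dt + ∫(sin(4*t)/2) dt.
Step 2. Evaluate the standard form: now -cos(4*t)/8 + ∫(-4*t**2) dt + ∫(-5/(t**2 + 1)) dt.
Step 3. Evaluate the standard form: now -cos(4*t)/8 - 5*atan(t) + ∫(-4*t**2) dt.
Step 4. Evaluate the standard form: now -4*t**3/3 - cos(4*t)/8 - 5*atan(t).
Answer: -4*t**3/3 - cos(4*t)/8 - 5*atan(t).


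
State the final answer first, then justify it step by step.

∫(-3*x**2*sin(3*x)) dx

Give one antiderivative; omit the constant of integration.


The answer is x**2*cos(3*x) - 2*x*sin(3*x)/3 - 2*cos(3*x)/9.
Step 1. Integrate ∫(-3*x**2*sin(3*x)) dx by parts with u = x**2, dv = (-3*sin(3*x)) dx, so v = cos(3*x): now x**2*cos(3*x) + ∫(-2*x*cos(3*x)) dx.
Step 2. Integrate ∫(-2*x*cos(3*x)) dx by parts with u = x, dv = (-2*cos(3*x)) dx, so v = -2*sin(3*x)/3: now x**2*cos(3*x) - 2*x*sin(3*x)/3 + ∫(2*sin(3*x)/3) dx.
Step 3. Evaluate the standard form: now x**2*cos(3*x) - 2*x*sin(3*x)/3 - 2*cos(3*x)/9.
Answer: x**2*cos(3*x) - 2*x*sin(3*x)/3 - 2*cos(3*x)/9.


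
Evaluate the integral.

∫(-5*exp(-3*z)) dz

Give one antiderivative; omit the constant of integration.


Answer: 5*exp(-3*z)/3.


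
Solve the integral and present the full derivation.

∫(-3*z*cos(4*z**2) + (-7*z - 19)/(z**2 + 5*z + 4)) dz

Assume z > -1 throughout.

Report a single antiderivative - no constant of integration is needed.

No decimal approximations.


Step 1. Rewrite: now ∫(-3*z*cos(4*z**2)) dz + ∫((-7*z - 19)/(z**2 + 5*z + 4)) dz.
Step 2. Decompose ∫((-7*z - 19)/(z**2 + 5*z + 4)) dz by partial fractions, (-7*z - 19)/(z**2 + 5*z + 4) = -3/(z + 4) - 4/(z + 1): now ∫(-3*z*cos(4*z**2)) dz + ∫(-4/(z + 1)) dz + ∫(-3/(z + 4)) dz.
Step 3. Evaluate the standard form [assuming z > -1]: now -4*log(z + 1) + ∫(-3*z*cos(4*z**2)) dz + ∫(-3/(z + 4)) dz.
Step 4. Evaluate the standard form [assuming z > -4]: now -4*log(z + 1) - 3*log(z + 4) + ∫(-3*z*cos(4*z**2)) dz.
Step 5. Substitute u = z**2, turning ∫(-3*z*cos(4*z**2)) dz into ∫(-3*cos(4*u)/2) du: now -4*log(z + 1) - 3*log(z + 4) + ∫(-3*cos(4*u)/2) du.
Step 6. Evaluate the standard form: now -4*log(z + 1) - 3*log(z + 4) - 3*sin(4*u)/8.
Step 7. Substitute back u = z**2: now -4*log(z + 1) - 3*log(z + 4) - 3*sin(4*z**2)/8.
Answer: -4*log(z + 1) - 3*log(z + 4) - 3*sin(4*z**2)/8.


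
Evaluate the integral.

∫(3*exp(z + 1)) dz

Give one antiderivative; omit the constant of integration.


Answer: 3*exp(z + 1).


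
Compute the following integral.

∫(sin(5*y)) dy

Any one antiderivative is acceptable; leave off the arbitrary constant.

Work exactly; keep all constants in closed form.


Answer: -cos(5*y)/5.


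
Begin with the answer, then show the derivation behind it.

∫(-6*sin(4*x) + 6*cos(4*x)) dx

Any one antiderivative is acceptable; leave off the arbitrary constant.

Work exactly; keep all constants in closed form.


The answer is 3*sin(4*x)/2 + 3*cos(4*x)/2.
Step 1. Rewrite: now ∫(-6*sin(4*x)) dx + ∫(6*cos(4*x)) dx.
Step 2. Evaluate the standard form: now 3*cos(4*x)/2 + ∫(6*cos(4*x)) dx.
Step 3. Evaluate the standard form: now 3*sin(4*x)/2 + 3*cos(4*x)/2.
Answer: 3*sin(4*x)/2 + 3*cos(4*x)/2.


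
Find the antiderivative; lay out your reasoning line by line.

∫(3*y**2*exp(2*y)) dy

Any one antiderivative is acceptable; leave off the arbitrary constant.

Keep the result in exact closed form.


Step 1. Integrate ∫(3*y**2*exp(2*y)) dy by parts with u = y**2, dv = (3*exp(2*y)) dy, so v = 3*exp(2*y)/2: now 3*y**2*exp(2*y)/2 + ∫(-3*y*exp(2*y)) dy.
Step 2. Integrate ∫(-3*y*exp(2*y)) dy by parts with u = y, dv = (-3*exp(2*y)) dy, so v = -3*exp(2*y)/2: now 3*y**2*exp(2*y)/2 - 3*y*exp(2*y)/2 + ∫(3*exp(2*y)/2) dy.
Step 3. Evaluate the standard form: now 3*y**2*exp(2*y)/2 - 3*y*exp(2*y)/2 + 3*exp(2*y)/4.
Answer: 3*y**2*exp(2*y)/2 - 3*y*exp(2*y)/2 + 3*exp(2*y)/4.


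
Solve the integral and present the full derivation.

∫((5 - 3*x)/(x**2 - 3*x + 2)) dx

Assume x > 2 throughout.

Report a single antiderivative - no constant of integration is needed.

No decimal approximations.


Step 1. Decompose ∫((5 - 3*x)/(x**2 - 3*x + 2)) dx by partial fractions, (5 - 3*x)/(x**2 - 3*x + 2) = -2/(x - 1) - 1/(x - 2): now ∫(-1/(x - 2)) dx + ∫(-2/(x - 1)) dx.
Step 2. Evaluate the standard form [assuming x > 1]: now -2*log(x - 1) + ∫(-1/(x - 2)) dx.
Step 3. Evaluate the standard form [assuming x > 2]: now -log(x - 2) - 2*log(x - 1).
Answer: -log(x - 2) - 2*log(x - 1).


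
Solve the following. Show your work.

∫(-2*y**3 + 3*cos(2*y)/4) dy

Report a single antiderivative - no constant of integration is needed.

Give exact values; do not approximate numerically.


Step 1. Rewrite: now ∫(-2*y**3) dy + ∫(3*cos(2*y)/4) dy.
Step 2. Evaluate the standard form: now -y**4/2 + ∫(3*cos(2*y)/4) dy.
Step 3. Evaluate the standard form: now -y**4/2 + 3*sin(2*y)/8.
Answer: -y**4/2 + 3*sin(2*y)/8.


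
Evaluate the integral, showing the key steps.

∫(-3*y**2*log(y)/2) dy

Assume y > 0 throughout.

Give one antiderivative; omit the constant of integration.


Step 1. Integrate ∫(-3*y**2*log(y)/2) dy by parts with u = log(y), dv = (-3*y**2/2) dy, so v = -y**3/2 [assuming y > 0]: now -y**3*log(y)/2 + ∫(y**2/2) dy.
Step 2. Evaluate the standard form: now -y**3*log(y)/2 + y**3/6.
Answer: -y**3*log(y)/2 + y**3/6.


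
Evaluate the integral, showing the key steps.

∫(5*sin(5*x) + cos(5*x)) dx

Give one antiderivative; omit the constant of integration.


Step 1. Rewrite: now ∫(5*sin(5*x)) dx + ∫(cos(5*x)) dx.
Step 2. Evaluate the standard form: now -cos(5*x) + ∫(cos(5*x)) dx.
Step 3. Evaluate the standard form: now sin(5*x)/5 - cos(5*x).
Answer: sin(5*x)/5 - cos(5*x).


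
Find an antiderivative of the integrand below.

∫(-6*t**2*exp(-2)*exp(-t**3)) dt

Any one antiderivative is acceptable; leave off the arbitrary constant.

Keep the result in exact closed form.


Answer: 2*exp(-t**3 - 2).


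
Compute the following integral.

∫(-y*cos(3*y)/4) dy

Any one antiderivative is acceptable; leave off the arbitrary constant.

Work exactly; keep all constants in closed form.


Answer: -y*sin(3*y)/12 - cos(3*y)/36.


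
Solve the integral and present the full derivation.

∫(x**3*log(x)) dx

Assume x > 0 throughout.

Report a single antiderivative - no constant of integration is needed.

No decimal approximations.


Step 1. Integrate ∫(x**3*log(x)) dx by parts with u = log(x), dv = (x**3) dx, so v = x**4/4 [assuming x > 0]: now x**4*log(x)/4 + ∫(-x**3/4) dx.
Step 2. Evaluate the standard form: now x**4*log(x)/4 - x**4/16.
Answer: x**4*log(x)/4 - x**4/16.


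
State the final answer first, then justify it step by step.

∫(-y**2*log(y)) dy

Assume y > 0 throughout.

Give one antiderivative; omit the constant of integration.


The answer is -y**3*log(y)/3 + y**3/9.
Step 1. Integrate ∫(-y**2*log(y)) dy by parts with u = log(y), dv = (-y**2) dy, so v = -y**3/3 [assuming y > 0]: now -y**3*log(y)/3 + ∫(y**2/3) dy.
Step 2. Evaluate the standard form: now -y**3*log(y)/3 + y**3/9.
Answer: -y**3*log(y)/3 + y**3/9.


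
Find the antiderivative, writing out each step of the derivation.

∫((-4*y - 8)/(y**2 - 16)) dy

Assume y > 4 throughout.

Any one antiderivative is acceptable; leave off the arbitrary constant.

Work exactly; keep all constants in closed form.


Step 1. Decompose ∫((-4*y - 8)/(y**2 - 16)) dy by partial fractions, (-4*y - 8)/(y**2 - 16) = -1/(y + 4) - 3/(y - 4): now ∫(-3/(y - 4)) dy + ∫(-1/(y + 4)) dy.
Step 2. Evaluate the standard form [assuming y > 4]: now -3*log(y - 4) + ∫(-1/(y + 4)) dy.
Step 3. Evaluate the standard form [assuming y > -4]: now -3*log(y - 4) - log(y + 4).
Answer: -3*log(y - 4) - log(y + 4).


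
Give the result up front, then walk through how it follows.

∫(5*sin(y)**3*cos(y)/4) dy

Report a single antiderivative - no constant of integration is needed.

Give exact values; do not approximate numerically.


The answer is 5*sin(y)**4/16.
Step 1. Substitute u = sin(y), turning ∫(5*sin(y)**3*cos(y)/4) dy into ∫(5*u**3/4) du: now ∫(5*u**3/4) du.
Step 2. Evaluate the standard form: now 5*u**4/16.
Step 3. Substitute back u = sin(y): now 5*sin(y)**4/16.
Answer: 5*sin(y)**4/16.


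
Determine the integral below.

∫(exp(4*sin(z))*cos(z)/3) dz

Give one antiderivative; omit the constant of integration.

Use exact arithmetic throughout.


Answer: exp(4*sin(z))/12.


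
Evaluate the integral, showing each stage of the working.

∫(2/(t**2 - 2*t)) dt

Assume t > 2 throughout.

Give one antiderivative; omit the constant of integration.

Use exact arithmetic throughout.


Step 1. Decompose ∫(2/(t**2 - 2*t)) dt by partial fractions, 2/(t**2 - 2*t) = 1/(t - 2) - 1/t: now ∫(-1/t) dt + ∫(1/(t - 2)) dt.
Step 2. Evaluate the standard form [assuming t > 0]: now -log(t) + ∫(1/(t - 2)) dt.
Step 3. Evaluate the standard form [assuming t > 2]: now -log(t) + log(t - 2).
Answer: -log(t) + log(t - 2).


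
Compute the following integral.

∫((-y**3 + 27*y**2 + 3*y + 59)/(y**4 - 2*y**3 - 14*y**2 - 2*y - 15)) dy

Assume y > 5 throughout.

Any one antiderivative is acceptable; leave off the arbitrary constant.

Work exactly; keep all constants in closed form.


Answer: 3*log(y - 5) - 4*log(y + 3) - 2*atan(y).


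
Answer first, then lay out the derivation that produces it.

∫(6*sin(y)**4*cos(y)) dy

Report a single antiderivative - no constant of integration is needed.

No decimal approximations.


The answer is 6*sin(y)**5/5.
Step 1. Substitute u = sin(y), turning ∫(6*sin(y)**4*cos(y)) dy into ∫(6*u**4) du: now ∫(6*u**4) du.
Step 2. Evaluate the standard form: now 6*u**5/5.
Step 3. Substitute back u = sin(y): now 6*sin(y)**5/5.
Answer: 6*sin(y)**5/5.


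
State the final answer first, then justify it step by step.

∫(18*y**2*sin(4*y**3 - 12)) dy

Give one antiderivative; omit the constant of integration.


The answer is -3*cos(4*y**3 - 12)/2.
Step 1. Substitute u = y**3 - 3, turning ∫(18*y**2*sin(4*y**3 - 12)) dy into ∫(6*sin(4*u)) du: now ∫(6*sin(4*u)) du.
Step 2. Evaluate the standard form: now -3*cos(4*u)/2.
Step 3. Substitute back u = y**3 - 3: now -3*cos(4*y**3 - 12)/2.
Answer: -3*cos(4*y**3 - 12)/2.


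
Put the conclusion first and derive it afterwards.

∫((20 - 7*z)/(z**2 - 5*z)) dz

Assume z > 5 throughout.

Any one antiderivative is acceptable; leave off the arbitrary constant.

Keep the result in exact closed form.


The answer is -4*log(z) - 3*log(z - 5).
Step 1. Decompose ∫((20 - 7*z)/(z**2 - 5*z)) dz by partial fractions, (20 - 7*z)/(z**2 - 5*z) = -3/(z - 5) - 4/z: now ∫(-4/z) dz + ∫(-3/(z - 5)) dz.
Step 2. Evaluate the standard form [assuming z > 5]: now -3*log(z - 5) + ∫(-4/z) dz.
Step 3. Evaluate the standard form [assuming z > 0]: now -4*log(z) - 3*log(z - 5).
Answer: -4*log(z) - 3*log(z - 5).


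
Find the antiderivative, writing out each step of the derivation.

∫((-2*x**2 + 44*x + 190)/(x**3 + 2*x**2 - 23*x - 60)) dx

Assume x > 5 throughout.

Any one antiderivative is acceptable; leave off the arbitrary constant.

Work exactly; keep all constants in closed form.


Step 1. Decompose ∫((-2*x**2 + 44*x + 190)/(x**3 + 2*x**2 - 23*x - 60)) dx by partial fractions, (-2*x**2 + 44*x + 190)/(x**3 + 2*x**2 - 23*x - 60) = -2/(x + 4) - 5/(x + 3) + 5/(x - 5): now ∫(5/(x - 5)) dx + ∫(-5/(x + 3)) dx + ∫(-2/(x + 4)) dx.
Step 2. Evaluate the standard form [assuming x > -4]: now -2*log(x + 4) + ∫(5/(x - 5)) dx + ∫(-5/(x + 3)) dx.
Step 3. Evaluate the standard form [assuming x > 5]: now 5*log(x - 5) - 2*log(x + 4) + ∫(-5/(x + 3)) dx.
Step 4. Evaluate the standard form [assuming x > -3]: now 5*log(x - 5) - 5*log(x + 3) - 2*log(x + 4).
Answer: 5*log(x - 5) - 5*log(x + 3) - 2*log(x + 4).


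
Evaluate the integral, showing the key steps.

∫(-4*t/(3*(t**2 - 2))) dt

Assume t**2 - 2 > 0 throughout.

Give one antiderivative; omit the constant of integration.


Step 1. Substitute u = t**2 - 2, turning ∫(-4*t/(3*(t**2 - 2))) dt into ∫(-2/(3*u)) du: now ∫(-2/(3*u)) du.
Step 2. Evaluate the standard form [assuming u > 0]: now -2*log(u)/3.
Step 3. Substitute back u = t**2 - 2: now -2*log(t**2 - 2)/3.
Answer: -2*log(t**2 - 2)/3.
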